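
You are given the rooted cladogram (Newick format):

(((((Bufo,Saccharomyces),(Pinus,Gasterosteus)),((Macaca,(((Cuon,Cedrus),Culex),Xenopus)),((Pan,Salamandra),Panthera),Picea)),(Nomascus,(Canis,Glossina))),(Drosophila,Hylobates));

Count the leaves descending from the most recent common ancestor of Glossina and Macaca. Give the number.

16

The MRCA of Glossina and Macaca is the node subtending ((((Bufo,Saccharomyces),(Pinus,Gasterosteus)),((Macaca,(((Cuon,Cedrus),Culex),Xenopus)),((Pan,Salamandra),Panthera),Picea)),(Nomascus,(Canis,Glossina))).
That clade contains 16 terminal taxa: Bufo, Canis, Cedrus, Culex, Cuon, Gasterosteus, Glossina, Macaca, Nomascus, Pan, Panthera, Picea, Pinus, Saccharomyces, Salamandra, Xenopus.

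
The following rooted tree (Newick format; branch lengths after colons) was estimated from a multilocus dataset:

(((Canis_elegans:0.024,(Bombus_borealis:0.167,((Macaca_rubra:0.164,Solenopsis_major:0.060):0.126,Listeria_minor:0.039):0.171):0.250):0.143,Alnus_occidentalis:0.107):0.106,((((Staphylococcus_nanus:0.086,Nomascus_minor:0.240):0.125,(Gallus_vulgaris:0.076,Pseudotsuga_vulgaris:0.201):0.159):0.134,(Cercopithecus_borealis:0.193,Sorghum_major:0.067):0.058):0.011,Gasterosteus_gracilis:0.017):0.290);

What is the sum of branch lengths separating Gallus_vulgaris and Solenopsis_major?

1.526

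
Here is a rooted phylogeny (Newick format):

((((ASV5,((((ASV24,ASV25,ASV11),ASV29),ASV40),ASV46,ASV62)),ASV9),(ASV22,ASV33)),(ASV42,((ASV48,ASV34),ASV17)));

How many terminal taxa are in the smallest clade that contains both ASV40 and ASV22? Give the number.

11

The MRCA of ASV40 and ASV22 is the node subtending (((ASV5,((((ASV24,ASV25,ASV11),ASV29),ASV40),ASV46,ASV62)),ASV9),(ASV22,ASV33)).
That clade contains 11 terminal taxa: ASV11, ASV22, ASV24, ASV25, ASV29, ASV33, ASV40, ASV46, ASV5, ASV62, ASV9.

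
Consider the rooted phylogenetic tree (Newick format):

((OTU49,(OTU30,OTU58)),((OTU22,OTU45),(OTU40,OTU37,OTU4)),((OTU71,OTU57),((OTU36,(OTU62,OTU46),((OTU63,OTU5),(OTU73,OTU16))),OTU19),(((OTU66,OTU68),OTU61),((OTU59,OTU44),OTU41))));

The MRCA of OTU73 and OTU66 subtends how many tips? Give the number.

16

The MRCA of OTU73 and OTU66 is the node subtending ((OTU71,OTU57),((OTU36,(OTU62,OTU46),((OTU63,OTU5),(OTU73,OTU16))),OTU19),(((OTU66,OTU68),OTU61),((OTU59,OTU44),OTU41))).
That clade contains 16 terminal taxa: OTU16, OTU19, OTU36, OTU41, OTU44, OTU46, OTU5, OTU57, OTU59, OTU61, OTU62, OTU63, OTU66, OTU68, OTU71, OTU73.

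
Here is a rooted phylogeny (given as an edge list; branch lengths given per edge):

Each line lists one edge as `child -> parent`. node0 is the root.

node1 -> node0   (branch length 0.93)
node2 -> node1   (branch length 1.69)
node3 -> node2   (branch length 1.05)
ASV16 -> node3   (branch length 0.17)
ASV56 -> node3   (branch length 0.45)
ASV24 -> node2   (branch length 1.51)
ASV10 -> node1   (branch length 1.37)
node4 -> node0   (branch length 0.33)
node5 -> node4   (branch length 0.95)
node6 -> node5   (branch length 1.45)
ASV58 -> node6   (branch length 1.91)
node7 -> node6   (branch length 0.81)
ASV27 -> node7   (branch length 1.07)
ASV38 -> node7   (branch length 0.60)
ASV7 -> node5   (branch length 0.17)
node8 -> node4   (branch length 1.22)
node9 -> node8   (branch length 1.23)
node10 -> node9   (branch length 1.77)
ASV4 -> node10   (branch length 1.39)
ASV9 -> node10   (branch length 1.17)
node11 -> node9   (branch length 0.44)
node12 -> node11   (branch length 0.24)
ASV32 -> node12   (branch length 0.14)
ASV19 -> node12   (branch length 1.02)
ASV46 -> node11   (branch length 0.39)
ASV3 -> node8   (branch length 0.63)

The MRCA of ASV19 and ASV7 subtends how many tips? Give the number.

10

The MRCA of ASV19 and ASV7 is the node subtending (((ASV58,(ASV27,ASV38)),ASV7),(((ASV4,ASV9),((ASV32,ASV19),ASV46)),ASV3)).
That clade contains 10 terminal taxa: ASV19, ASV27, ASV3, ASV32, ASV38, ASV4, ASV46, ASV58, ASV7, ASV9.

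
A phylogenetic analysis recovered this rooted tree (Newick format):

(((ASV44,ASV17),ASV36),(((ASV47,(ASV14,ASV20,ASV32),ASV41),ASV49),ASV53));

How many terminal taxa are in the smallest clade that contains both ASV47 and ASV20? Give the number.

5

The MRCA of ASV47 and ASV20 is the node subtending (ASV47,(ASV14,ASV20,ASV32),ASV41).
That clade contains 5 terminal taxa: ASV14, ASV20, ASV32, ASV41, ASV47.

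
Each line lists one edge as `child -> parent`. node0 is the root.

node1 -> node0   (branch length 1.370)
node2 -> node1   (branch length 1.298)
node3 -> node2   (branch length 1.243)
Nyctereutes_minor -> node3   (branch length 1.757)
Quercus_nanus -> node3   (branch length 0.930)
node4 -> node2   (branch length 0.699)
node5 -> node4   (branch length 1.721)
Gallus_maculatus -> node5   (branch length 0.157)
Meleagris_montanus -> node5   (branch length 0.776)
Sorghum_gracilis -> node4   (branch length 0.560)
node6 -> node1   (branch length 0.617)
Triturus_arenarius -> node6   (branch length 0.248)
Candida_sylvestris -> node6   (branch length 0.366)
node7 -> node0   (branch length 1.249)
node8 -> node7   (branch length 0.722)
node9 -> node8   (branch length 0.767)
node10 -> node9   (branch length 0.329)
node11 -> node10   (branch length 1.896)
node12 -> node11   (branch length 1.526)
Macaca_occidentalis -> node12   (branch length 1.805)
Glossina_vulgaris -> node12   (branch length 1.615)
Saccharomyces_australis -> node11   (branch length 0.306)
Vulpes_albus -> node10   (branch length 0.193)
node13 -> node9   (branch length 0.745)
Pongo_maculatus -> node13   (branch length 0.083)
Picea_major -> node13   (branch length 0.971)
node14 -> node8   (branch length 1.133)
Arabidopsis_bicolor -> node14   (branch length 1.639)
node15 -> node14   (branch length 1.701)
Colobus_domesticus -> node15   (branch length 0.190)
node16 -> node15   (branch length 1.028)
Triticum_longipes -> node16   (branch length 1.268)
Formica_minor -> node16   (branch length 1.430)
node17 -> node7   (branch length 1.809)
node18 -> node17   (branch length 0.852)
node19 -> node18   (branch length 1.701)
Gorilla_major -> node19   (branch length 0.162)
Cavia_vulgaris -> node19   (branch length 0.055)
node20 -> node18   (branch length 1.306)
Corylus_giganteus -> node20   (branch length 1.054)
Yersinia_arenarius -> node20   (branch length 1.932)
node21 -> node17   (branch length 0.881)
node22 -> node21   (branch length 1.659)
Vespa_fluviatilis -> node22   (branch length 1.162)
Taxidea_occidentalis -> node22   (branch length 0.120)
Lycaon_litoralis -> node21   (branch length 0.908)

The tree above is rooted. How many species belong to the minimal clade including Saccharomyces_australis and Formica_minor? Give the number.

The MRCA of Saccharomyces_australis and Formica_minor is the node subtending (((((Macaca_occidentalis,Glossina_vulgaris),Saccharomyces_australis),Vulpes_albus),(Pongo_maculatus,Picea_major)),(Arabidopsis_bicolor,(Colobus_domesticus,(Triticum_longipes,Formica_minor)))).
That clade contains 10 terminal taxa: Arabidopsis_bicolor, Colobus_domesticus, Formica_minor, Glossina_vulgaris, Macaca_occidentalis, Picea_major, Pongo_maculatus, Saccharomyces_australis, Triticum_longipes, Vulpes_albus.

10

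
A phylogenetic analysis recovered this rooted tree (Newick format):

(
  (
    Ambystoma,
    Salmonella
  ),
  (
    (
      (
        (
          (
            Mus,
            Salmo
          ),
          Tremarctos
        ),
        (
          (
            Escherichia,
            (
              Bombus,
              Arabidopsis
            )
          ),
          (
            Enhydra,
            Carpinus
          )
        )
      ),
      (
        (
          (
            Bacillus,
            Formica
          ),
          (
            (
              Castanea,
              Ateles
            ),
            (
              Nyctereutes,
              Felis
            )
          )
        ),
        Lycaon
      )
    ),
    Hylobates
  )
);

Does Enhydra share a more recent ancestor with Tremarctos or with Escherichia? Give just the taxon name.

The MRCA of Enhydra and Escherichia subtends ((Escherichia,(Bombus,Arabidopsis)),(Enhydra,Carpinus)) (5 taxa).
The MRCA of Enhydra and Tremarctos subtends (((Mus,Salmo),Tremarctos),((Escherichia,(Bombus,Arabidopsis)),(Enhydra,Carpinus))) (8 taxa).
The first is nested inside the second, so Enhydra shares a more recent common ancestor with Escherichia.

Escherichia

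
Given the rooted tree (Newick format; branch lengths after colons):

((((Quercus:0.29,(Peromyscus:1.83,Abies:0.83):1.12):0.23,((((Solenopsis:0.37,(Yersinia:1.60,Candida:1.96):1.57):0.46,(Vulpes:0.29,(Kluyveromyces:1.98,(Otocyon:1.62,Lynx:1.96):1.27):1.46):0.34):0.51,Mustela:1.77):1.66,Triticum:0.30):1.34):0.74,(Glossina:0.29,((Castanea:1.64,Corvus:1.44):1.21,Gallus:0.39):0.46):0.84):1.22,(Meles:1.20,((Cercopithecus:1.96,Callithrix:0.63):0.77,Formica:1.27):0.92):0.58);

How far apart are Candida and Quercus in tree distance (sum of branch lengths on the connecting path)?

8.02

The path runs Candida → … → MRCA → … → Quercus; the MRCA is the node subtending ((Quercus,(Peromyscus,Abies)),((((Solenopsis,(Yersinia,Candida)),(Vulpes,(Kluyveromyces,(Otocyon,Lynx)))),Mustela),Triticum)).
Branch lengths along that path: 1.96 + 1.57 + 0.46 + 0.51 + 1.66 + 1.34 + 0.23 + 0.29 = 8.02.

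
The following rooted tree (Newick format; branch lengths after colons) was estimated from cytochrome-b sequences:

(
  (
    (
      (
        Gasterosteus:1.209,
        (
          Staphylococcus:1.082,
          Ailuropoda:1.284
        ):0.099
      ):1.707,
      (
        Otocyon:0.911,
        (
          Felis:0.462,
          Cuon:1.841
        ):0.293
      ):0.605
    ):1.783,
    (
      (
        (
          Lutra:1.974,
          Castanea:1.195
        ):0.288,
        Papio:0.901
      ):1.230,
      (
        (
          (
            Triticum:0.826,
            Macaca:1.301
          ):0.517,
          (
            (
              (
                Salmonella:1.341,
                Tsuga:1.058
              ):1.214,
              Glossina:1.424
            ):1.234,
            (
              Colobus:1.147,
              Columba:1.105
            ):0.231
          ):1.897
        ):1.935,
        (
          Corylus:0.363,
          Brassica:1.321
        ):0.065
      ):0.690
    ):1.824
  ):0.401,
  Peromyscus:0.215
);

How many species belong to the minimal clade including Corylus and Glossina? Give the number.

9

The MRCA of Corylus and Glossina is the node subtending (((Triticum,Macaca),(((Salmonella,Tsuga),Glossina),(Colobus,Columba))),(Corylus,Brassica)).
That clade contains 9 terminal taxa: Brassica, Colobus, Columba, Corylus, Glossina, Macaca, Salmonella, Triticum, Tsuga.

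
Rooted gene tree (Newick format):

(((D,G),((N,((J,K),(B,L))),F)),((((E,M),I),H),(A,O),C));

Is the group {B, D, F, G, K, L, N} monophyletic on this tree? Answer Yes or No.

The MRCA of the listed taxa subtends ((D,G),((N,((J,K),(B,L))),F)).
That clade also contains J, which is not in the proposed group, so the group is not monophyletic.

No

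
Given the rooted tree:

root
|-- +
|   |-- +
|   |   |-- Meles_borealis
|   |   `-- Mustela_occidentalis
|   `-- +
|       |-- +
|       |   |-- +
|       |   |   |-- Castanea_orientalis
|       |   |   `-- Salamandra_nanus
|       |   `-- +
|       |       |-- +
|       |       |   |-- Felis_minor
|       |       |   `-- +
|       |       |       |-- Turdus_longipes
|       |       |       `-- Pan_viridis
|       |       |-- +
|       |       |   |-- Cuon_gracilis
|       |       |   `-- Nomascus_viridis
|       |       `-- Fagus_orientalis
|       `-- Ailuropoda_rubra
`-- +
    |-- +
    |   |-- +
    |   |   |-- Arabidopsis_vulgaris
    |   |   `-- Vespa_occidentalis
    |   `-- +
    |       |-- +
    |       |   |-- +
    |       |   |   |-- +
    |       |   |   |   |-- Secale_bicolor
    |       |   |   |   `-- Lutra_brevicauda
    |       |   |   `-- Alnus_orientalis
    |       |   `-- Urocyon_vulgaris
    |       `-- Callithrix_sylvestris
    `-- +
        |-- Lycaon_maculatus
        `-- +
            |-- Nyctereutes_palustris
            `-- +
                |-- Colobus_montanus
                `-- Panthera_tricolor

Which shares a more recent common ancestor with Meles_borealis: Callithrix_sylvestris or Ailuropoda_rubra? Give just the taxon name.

Ailuropoda_rubra

The MRCA of Meles_borealis and Ailuropoda_rubra subtends ((Meles_borealis,Mustela_occidentalis),(((Castanea_orientalis,Salamandra_nanus),((Felis_minor,(Turdus_longipes,Pan_viridis)),(Cuon_gracilis,Nomascus_viridis),Fagus_orientalis)),Ailuropoda_rubra)) (11 taxa).
The MRCA of Meles_borealis and Callithrix_sylvestris is the root, subtending the entire tree (22 taxa).
The first is nested inside the second, so Meles_borealis shares a more recent common ancestor with Ailuropoda_rubra.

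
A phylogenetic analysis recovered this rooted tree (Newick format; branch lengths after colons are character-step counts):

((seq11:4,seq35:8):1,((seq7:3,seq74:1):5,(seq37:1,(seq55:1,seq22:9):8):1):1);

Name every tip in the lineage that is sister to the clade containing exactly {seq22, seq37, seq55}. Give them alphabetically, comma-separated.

The clade containing exactly {seq22, seq37, seq55} attaches to the tree at the node subtending ((seq7,seq74),(seq37,(seq55,seq22))).
The other lineage descending from that same node — the sister group — is (seq7,seq74); its 2 tips in alphabetical order are the answer.

seq7, seq74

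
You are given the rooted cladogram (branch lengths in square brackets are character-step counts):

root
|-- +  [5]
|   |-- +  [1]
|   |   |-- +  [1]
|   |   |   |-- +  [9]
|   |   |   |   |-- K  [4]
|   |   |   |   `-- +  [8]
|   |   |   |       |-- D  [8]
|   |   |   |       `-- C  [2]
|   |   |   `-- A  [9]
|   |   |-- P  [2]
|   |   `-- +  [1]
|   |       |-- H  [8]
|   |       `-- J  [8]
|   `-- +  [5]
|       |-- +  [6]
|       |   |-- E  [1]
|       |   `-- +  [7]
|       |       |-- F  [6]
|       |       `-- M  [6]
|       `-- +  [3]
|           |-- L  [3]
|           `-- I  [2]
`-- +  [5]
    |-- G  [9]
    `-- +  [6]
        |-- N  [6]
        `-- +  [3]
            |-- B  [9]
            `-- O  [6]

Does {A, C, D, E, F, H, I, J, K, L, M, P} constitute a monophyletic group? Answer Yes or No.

The most recent common ancestor of these taxa subtends ((((K,(D,C)),A),P,(H,J)),((E,(F,M)),(L,I))).
That clade has exactly 12 tips — every listed taxon and nothing else — so the group is monophyletic.

Yes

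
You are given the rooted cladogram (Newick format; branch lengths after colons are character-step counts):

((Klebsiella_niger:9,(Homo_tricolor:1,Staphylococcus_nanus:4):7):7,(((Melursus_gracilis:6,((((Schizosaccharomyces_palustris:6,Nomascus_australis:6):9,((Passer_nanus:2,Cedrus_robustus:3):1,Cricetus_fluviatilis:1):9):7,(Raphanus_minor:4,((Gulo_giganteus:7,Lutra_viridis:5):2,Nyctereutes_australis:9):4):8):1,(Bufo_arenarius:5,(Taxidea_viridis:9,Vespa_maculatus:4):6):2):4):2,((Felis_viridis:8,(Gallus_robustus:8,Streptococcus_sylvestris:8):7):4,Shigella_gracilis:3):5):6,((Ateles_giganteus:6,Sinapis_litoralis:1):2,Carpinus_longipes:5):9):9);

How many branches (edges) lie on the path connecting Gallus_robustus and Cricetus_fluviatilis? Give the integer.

The MRCA of Gallus_robustus and Cricetus_fluviatilis is the node subtending ((Melursus_gracilis,((((Schizosaccharomyces_palustris,Nomascus_australis),((Passer_nanus,Cedrus_robustus),Cricetus_fluviatilis)),(Raphanus_minor,((Gulo_giganteus,Lutra_viridis),Nyctereutes_australis))),(Bufo_arenarius,(Taxidea_viridis,Vespa_maculatus)))),((Felis_viridis,(Gallus_robustus,Streptococcus_sylvestris)),Shigella_gracilis)).
From Gallus_robustus up to that node: 4 branches. From Cricetus_fluviatilis up to the same node: 6 branches. Total: 4 + 6 = 10.

10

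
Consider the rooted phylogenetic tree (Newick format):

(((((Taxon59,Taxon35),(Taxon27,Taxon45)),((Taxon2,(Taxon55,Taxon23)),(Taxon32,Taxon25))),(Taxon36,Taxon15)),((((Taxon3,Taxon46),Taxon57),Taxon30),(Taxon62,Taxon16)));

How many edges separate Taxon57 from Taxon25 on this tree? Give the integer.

9

The MRCA of Taxon57 and Taxon25 is the root of the tree.
From Taxon57 up to that node: 4 branches. From Taxon25 up to the same node: 5 branches. Total: 4 + 5 = 9.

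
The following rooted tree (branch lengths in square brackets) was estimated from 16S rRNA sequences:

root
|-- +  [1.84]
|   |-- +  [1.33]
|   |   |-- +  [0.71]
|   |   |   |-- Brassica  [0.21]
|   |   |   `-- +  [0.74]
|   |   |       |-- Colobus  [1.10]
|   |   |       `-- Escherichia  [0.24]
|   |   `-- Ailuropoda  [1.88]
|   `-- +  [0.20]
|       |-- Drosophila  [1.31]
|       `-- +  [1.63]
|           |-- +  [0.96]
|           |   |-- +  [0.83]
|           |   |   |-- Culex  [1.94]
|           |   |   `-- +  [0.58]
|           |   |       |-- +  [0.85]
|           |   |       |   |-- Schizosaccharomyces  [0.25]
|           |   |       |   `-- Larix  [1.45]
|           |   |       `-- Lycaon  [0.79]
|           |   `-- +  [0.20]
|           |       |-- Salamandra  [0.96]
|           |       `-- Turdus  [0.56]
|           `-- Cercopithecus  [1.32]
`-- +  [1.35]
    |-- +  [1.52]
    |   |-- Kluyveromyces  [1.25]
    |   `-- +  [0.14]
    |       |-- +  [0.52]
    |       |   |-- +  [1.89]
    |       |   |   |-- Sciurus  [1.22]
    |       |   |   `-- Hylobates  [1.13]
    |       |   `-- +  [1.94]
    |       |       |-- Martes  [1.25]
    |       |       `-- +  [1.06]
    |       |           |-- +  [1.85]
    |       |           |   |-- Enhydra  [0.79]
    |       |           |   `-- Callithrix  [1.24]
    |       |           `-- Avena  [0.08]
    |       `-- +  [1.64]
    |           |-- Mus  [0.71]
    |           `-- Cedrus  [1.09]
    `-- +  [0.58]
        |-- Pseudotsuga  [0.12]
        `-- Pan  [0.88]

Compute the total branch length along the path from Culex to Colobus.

The path runs Culex → … → MRCA → … → Colobus; the MRCA is the node subtending (((Brassica,(Colobus,Escherichia)),Ailuropoda),(Drosophila,(((Culex,((Schizosaccharomyces,Larix),Lycaon)),(Salamandra,Turdus)),Cercopithecus))).
Branch lengths along that path: 1.94 + 0.83 + 0.96 + 1.63 + 0.20 + 1.33 + 0.71 + 0.74 + 1.10 = 9.44.

9.44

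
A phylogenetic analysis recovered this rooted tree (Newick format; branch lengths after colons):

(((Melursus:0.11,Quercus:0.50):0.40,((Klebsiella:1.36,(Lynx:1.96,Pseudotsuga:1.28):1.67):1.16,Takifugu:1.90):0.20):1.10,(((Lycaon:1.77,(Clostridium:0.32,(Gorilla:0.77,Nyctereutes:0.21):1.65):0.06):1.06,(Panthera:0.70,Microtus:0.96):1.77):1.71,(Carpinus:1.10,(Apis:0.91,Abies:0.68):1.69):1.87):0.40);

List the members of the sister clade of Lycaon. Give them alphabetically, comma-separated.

Clostridium, Gorilla, Nyctereutes

Lycaon attaches to the tree at the node subtending (Lycaon,(Clostridium,(Gorilla,Nyctereutes))).
The other lineage descending from that same node — the sister group — is (Clostridium,(Gorilla,Nyctereutes)); its 3 tips in alphabetical order are the answer.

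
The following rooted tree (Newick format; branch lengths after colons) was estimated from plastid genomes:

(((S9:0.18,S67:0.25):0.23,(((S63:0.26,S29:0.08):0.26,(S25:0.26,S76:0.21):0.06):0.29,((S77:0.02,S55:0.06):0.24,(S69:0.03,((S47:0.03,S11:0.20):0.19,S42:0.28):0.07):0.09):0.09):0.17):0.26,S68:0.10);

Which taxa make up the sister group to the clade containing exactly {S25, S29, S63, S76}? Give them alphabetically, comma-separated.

S11, S42, S47, S55, S69, S77

The clade containing exactly {S25, S29, S63, S76} attaches to the tree at the node subtending (((S63,S29),(S25,S76)),((S77,S55),(S69,((S47,S11),S42)))).
The other lineage descending from that same node — the sister group — is ((S77,S55),(S69,((S47,S11),S42))); its 6 tips in alphabetical order are the answer.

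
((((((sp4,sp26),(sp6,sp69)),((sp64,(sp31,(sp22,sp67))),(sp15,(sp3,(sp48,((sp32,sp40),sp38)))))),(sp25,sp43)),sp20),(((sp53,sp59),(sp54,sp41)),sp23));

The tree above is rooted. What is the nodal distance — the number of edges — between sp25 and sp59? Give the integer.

The MRCA of sp25 and sp59 is the root of the tree.
From sp25 up to that node: 4 branches. From sp59 up to the same node: 4 branches. Total: 4 + 4 = 8.

8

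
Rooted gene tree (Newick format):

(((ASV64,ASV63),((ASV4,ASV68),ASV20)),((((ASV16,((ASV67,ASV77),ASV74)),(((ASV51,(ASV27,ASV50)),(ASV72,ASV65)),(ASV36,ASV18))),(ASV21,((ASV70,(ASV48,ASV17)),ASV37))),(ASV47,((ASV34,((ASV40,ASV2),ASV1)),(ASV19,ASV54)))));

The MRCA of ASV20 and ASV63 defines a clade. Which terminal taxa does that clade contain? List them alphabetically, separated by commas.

ASV20, ASV4, ASV63, ASV64, ASV68

Tracing ASV20: it sits inside ((ASV4,ASV68),ASV20).
Tracing ASV63: it sits inside (ASV64,ASV63).
The smallest clade enclosing both is ((ASV64,ASV63),((ASV4,ASV68),ASV20)); the answer is its 5 terminal taxa in alphabetical order.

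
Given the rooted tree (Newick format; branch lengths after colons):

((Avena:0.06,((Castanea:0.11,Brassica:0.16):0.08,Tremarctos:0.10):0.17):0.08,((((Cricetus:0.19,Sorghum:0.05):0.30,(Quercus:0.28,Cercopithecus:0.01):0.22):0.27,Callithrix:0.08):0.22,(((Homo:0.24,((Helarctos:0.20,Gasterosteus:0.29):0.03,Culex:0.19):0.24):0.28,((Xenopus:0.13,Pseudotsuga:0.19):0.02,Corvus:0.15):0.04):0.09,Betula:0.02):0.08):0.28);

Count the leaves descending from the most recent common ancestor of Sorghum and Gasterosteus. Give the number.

The MRCA of Sorghum and Gasterosteus is the node subtending ((((Cricetus,Sorghum),(Quercus,Cercopithecus)),Callithrix),(((Homo,((Helarctos,Gasterosteus),Culex)),((Xenopus,Pseudotsuga),Corvus)),Betula)).
That clade contains 13 terminal taxa: Betula, Callithrix, Cercopithecus, Corvus, Cricetus, Culex, Gasterosteus, Helarctos, Homo, Pseudotsuga, Quercus, Sorghum, Xenopus.

13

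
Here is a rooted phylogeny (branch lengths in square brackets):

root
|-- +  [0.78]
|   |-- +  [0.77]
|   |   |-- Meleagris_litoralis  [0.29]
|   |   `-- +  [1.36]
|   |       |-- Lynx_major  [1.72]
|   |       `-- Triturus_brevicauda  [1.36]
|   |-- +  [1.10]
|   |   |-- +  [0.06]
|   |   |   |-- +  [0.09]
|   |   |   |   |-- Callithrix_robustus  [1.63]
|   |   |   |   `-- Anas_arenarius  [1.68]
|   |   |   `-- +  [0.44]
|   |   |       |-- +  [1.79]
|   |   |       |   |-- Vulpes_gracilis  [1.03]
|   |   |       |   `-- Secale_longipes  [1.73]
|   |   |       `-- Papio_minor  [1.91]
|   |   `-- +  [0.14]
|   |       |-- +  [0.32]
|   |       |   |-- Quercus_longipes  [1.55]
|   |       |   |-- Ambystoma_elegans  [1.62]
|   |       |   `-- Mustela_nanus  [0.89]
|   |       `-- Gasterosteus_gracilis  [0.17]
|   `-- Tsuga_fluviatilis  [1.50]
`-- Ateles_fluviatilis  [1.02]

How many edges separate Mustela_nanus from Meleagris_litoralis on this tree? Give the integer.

The MRCA of Mustela_nanus and Meleagris_litoralis is the node subtending ((Meleagris_litoralis,(Lynx_major,Triturus_brevicauda)),(((Callithrix_robustus,Anas_arenarius),((Vulpes_gracilis,Secale_longipes),Papio_minor)),((Quercus_longipes,Ambystoma_elegans,Mustela_nanus),Gasterosteus_gracilis)),Tsuga_fluviatilis).
From Mustela_nanus up to that node: 4 branches. From Meleagris_litoralis up to the same node: 2 branches. Total: 4 + 2 = 6.

6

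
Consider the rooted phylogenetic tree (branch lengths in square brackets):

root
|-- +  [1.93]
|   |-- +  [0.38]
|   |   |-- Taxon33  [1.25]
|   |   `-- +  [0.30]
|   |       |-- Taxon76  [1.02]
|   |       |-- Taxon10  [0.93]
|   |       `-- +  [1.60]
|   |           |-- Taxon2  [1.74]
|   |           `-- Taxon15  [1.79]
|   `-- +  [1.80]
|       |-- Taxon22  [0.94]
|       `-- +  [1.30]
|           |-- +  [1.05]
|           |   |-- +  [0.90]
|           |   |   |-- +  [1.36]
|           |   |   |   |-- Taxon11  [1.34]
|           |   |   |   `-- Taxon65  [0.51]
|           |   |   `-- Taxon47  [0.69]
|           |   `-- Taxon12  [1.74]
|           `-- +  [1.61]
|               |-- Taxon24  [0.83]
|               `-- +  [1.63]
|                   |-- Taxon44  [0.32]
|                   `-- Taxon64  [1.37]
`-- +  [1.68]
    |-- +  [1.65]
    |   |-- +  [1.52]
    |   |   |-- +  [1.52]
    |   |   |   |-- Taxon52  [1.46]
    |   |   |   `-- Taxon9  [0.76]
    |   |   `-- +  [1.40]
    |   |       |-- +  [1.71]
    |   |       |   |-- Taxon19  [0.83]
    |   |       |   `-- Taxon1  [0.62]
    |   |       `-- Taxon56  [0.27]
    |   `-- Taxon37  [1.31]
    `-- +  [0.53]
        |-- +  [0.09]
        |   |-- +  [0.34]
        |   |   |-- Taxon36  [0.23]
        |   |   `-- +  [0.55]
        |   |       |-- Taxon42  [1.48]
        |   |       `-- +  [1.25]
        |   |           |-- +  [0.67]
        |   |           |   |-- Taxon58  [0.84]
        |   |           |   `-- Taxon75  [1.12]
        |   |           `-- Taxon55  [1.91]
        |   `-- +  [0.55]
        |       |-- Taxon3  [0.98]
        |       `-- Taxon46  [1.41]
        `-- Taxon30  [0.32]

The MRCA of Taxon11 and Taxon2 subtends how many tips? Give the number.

The MRCA of Taxon11 and Taxon2 is the node subtending ((Taxon33,(Taxon76,Taxon10,(Taxon2,Taxon15))),(Taxon22,((((Taxon11,Taxon65),Taxon47),Taxon12),(Taxon24,(Taxon44,Taxon64))))).
That clade contains 13 terminal taxa: Taxon10, Taxon11, Taxon12, Taxon15, Taxon2, Taxon22, Taxon24, Taxon33, Taxon44, Taxon47, Taxon64, Taxon65, Taxon76.

13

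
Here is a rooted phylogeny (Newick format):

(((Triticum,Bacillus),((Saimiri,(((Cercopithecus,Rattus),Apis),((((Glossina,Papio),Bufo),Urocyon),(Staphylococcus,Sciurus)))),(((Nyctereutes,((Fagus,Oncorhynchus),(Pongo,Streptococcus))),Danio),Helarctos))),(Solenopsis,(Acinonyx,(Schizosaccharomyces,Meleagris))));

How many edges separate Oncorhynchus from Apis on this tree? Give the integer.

10

The MRCA of Oncorhynchus and Apis is the node subtending ((Saimiri,(((Cercopithecus,Rattus),Apis),((((Glossina,Papio),Bufo),Urocyon),(Staphylococcus,Sciurus)))),(((Nyctereutes,((Fagus,Oncorhynchus),(Pongo,Streptococcus))),Danio),Helarctos)).
From Oncorhynchus up to that node: 6 branches. From Apis up to the same node: 4 branches. Total: 6 + 4 = 10.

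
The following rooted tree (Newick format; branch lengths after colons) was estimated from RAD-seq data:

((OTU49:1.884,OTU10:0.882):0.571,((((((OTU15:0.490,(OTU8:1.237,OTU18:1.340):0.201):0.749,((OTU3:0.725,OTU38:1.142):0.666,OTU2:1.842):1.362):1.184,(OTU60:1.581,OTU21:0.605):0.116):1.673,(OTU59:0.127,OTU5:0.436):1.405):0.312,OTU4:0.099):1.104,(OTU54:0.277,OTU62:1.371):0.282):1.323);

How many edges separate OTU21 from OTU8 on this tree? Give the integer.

6

The MRCA of OTU21 and OTU8 is the node subtending (((OTU15,(OTU8,OTU18)),((OTU3,OTU38),OTU2)),(OTU60,OTU21)).
From OTU21 up to that node: 2 branches. From OTU8 up to the same node: 4 branches. Total: 2 + 4 = 6.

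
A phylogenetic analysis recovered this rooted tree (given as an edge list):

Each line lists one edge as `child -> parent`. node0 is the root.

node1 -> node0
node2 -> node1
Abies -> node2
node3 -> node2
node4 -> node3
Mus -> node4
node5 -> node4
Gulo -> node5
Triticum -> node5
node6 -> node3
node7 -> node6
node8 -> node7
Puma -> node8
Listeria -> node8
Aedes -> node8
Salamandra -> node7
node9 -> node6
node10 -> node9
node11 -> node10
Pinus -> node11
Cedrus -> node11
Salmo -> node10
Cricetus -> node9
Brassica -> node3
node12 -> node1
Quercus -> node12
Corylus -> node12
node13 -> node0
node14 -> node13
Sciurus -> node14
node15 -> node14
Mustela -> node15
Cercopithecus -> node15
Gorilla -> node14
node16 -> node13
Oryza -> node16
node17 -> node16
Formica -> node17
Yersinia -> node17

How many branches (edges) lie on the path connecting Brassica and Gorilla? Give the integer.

7

The MRCA of Brassica and Gorilla is the root of the tree.
From Brassica up to that node: 4 branches. From Gorilla up to the same node: 3 branches. Total: 4 + 3 = 7.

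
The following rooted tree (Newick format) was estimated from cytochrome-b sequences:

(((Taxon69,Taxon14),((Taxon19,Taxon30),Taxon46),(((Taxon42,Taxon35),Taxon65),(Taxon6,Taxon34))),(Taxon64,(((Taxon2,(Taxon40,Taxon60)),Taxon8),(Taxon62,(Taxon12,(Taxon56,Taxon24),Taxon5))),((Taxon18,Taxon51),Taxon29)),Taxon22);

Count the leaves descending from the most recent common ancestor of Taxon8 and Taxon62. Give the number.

The MRCA of Taxon8 and Taxon62 is the node subtending (((Taxon2,(Taxon40,Taxon60)),Taxon8),(Taxon62,(Taxon12,(Taxon56,Taxon24),Taxon5))).
That clade contains 9 terminal taxa: Taxon12, Taxon2, Taxon24, Taxon40, Taxon5, Taxon56, Taxon60, Taxon62, Taxon8.

9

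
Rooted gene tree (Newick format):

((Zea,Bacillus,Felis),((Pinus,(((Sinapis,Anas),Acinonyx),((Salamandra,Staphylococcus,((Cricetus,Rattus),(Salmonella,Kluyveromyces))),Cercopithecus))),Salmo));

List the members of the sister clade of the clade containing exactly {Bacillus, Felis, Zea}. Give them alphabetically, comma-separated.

The clade containing exactly {Bacillus, Felis, Zea} attaches directly to the root of the tree.
The other lineage descending from that same node — the sister group — is ((Pinus,(((Sinapis,Anas),Acinonyx),((Salamandra,Staphylococcus,((Cricetus,Rattus),(Salmonella,Kluyveromyces))),Cercopithecus))),Salmo); its 12 tips in alphabetical order are the answer.

Acinonyx, Anas, Cercopithecus, Cricetus, Kluyveromyces, Pinus, Rattus, Salamandra, Salmo, Salmonella, Sinapis, Staphylococcus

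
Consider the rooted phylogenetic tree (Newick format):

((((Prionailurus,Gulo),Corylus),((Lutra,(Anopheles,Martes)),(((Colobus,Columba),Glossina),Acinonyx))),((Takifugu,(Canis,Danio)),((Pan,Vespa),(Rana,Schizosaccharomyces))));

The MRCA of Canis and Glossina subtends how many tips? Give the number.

The MRCA of Canis and Glossina is the root, so the clade is the entire tree.
That clade contains 17 terminal taxa: Acinonyx, Anopheles, Canis, Colobus, Columba, Corylus, Danio, Glossina, Gulo, Lutra, Martes, Pan, Prionailurus, Rana, Schizosaccharomyces, Takifugu, Vespa.

17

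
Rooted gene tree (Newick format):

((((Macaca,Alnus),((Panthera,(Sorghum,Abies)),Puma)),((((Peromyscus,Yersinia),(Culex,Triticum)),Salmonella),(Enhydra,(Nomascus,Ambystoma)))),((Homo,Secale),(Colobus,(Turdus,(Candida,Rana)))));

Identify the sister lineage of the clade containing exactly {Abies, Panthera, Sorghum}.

The clade containing exactly {Abies, Panthera, Sorghum} attaches to the tree at the node subtending ((Panthera,(Sorghum,Abies)),Puma).
The other lineage descending from that same node — the sister group — is the single tip Puma.

Puma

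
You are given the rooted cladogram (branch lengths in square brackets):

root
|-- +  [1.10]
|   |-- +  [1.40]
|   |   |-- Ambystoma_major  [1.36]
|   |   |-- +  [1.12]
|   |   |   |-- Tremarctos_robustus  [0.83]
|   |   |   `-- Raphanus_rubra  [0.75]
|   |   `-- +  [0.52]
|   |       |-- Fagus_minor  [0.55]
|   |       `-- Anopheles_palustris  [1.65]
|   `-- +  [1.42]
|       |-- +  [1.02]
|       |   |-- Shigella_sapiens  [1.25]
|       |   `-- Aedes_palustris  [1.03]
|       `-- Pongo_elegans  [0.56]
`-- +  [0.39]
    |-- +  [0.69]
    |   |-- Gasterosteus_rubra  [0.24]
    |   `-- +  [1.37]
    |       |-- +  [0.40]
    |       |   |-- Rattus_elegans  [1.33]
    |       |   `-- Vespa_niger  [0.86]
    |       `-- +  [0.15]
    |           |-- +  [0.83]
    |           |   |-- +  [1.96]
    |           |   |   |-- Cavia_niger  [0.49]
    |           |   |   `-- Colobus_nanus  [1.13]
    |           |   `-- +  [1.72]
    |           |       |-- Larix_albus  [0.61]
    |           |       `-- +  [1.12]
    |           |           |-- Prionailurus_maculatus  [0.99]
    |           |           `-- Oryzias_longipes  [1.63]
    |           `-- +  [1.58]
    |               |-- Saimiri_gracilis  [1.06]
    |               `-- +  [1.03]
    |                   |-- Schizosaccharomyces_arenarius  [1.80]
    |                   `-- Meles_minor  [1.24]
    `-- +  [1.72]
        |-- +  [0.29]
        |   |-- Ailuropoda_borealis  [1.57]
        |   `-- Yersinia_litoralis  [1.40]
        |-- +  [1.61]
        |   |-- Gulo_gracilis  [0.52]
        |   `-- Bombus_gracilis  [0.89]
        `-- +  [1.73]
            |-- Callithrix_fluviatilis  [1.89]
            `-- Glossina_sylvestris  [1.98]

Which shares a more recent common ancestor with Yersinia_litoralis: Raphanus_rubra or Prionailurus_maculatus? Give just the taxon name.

Prionailurus_maculatus

The MRCA of Yersinia_litoralis and Prionailurus_maculatus subtends ((Gasterosteus_rubra,((Rattus_elegans,Vespa_niger),(((Cavia_niger,Colobus_nanus),(Larix_albus,(Prionailurus_maculatus,Oryzias_longipes))),(Saimiri_gracilis,(Schizosaccharomyces_arenarius,Meles_minor))))),((Ailuropoda_borealis,Yersinia_litoralis),(Gulo_gracilis,Bombus_gracilis),(Callithrix_fluviatilis,Glossina_sylvestris))) (17 taxa).
The MRCA of Yersinia_litoralis and Raphanus_rubra is the root, subtending the entire tree (25 taxa).
The first is nested inside the second, so Yersinia_litoralis shares a more recent common ancestor with Prionailurus_maculatus.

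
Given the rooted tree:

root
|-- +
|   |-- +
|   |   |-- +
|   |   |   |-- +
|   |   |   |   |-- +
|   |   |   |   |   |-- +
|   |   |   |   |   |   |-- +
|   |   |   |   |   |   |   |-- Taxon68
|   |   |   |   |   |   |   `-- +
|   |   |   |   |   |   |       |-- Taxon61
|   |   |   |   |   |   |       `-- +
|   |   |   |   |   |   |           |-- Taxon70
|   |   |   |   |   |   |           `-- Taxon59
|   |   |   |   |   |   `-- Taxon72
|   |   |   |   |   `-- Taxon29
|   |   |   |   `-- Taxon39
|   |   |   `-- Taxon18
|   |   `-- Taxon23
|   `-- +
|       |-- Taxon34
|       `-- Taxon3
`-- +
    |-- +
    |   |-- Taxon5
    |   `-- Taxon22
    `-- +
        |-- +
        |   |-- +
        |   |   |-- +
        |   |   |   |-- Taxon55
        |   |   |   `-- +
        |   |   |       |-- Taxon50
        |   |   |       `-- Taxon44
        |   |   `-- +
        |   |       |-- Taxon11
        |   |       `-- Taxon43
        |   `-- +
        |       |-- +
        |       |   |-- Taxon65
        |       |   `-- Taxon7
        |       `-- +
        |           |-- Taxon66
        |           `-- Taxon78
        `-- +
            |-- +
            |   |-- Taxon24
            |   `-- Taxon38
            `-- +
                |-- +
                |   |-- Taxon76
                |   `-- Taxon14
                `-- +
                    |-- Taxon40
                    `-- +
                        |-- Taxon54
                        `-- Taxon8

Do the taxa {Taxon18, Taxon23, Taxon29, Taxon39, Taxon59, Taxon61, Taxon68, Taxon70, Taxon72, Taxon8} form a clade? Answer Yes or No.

The MRCA of the listed taxa is the root, so the smallest clade containing them is the whole tree.
That clade also contains Taxon11, Taxon14, Taxon22, Taxon24, Taxon3, Taxon34, Taxon38, Taxon40, Taxon43, Taxon44, Taxon5, Taxon50, Taxon54, Taxon55, Taxon65, Taxon66, Taxon7, Taxon76, Taxon78, which are not in the proposed group, so the group is not monophyletic.

No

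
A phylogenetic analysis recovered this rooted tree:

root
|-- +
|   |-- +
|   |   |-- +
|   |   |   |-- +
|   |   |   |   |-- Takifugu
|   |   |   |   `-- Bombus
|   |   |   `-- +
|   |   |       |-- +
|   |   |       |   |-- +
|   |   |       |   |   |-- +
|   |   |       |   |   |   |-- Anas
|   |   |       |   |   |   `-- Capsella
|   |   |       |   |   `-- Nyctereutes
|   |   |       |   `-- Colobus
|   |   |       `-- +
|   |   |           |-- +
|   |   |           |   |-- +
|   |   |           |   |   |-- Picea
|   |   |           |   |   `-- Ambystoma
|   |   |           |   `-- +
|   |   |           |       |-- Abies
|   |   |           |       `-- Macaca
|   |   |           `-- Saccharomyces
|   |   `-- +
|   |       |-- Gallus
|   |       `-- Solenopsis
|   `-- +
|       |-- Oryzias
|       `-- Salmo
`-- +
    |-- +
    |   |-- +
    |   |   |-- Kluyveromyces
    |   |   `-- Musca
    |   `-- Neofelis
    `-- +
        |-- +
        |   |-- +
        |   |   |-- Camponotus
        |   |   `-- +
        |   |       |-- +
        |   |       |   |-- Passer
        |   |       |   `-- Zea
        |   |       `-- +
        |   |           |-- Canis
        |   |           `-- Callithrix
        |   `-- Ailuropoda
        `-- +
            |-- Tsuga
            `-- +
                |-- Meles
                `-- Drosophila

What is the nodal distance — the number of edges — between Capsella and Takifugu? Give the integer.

7

The MRCA of Capsella and Takifugu is the node subtending ((Takifugu,Bombus),((((Anas,Capsella),Nyctereutes),Colobus),(((Picea,Ambystoma),(Abies,Macaca)),Saccharomyces))).
From Capsella up to that node: 5 branches. From Takifugu up to the same node: 2 branches. Total: 5 + 2 = 7.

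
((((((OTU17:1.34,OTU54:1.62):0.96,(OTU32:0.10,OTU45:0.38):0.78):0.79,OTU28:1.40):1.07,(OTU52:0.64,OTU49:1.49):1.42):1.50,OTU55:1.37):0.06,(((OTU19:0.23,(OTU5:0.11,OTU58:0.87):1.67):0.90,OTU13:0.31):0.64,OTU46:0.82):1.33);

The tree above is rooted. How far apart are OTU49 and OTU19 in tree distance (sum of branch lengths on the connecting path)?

The path runs OTU49 → … → MRCA → … → OTU19; the MRCA is the root of the tree.
Branch lengths along that path: 1.49 + 1.42 + 1.50 + 0.06 + 1.33 + 0.64 + 0.90 + 0.23 = 7.57.

7.57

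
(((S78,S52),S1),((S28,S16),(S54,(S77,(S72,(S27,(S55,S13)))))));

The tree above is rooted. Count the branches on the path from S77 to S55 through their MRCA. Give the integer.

5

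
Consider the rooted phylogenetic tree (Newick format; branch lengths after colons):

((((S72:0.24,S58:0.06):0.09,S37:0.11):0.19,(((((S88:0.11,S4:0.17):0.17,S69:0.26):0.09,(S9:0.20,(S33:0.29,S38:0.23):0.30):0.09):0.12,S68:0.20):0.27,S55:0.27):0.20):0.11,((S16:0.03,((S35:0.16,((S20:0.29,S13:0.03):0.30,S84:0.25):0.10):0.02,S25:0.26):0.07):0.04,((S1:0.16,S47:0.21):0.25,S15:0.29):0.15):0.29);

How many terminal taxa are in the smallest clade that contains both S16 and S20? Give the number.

The MRCA of S16 and S20 is the node subtending (S16,((S35,((S20,S13),S84)),S25)).
That clade contains 6 terminal taxa: S13, S16, S20, S25, S35, S84.

6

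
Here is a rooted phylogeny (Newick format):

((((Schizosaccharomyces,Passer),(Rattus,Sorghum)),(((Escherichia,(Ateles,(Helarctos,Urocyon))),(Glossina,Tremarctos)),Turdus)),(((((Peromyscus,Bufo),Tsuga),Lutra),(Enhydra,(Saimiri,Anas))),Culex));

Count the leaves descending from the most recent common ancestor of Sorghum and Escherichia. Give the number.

The MRCA of Sorghum and Escherichia is the node subtending (((Schizosaccharomyces,Passer),(Rattus,Sorghum)),(((Escherichia,(Ateles,(Helarctos,Urocyon))),(Glossina,Tremarctos)),Turdus)).
That clade contains 11 terminal taxa: Ateles, Escherichia, Glossina, Helarctos, Passer, Rattus, Schizosaccharomyces, Sorghum, Tremarctos, Turdus, Urocyon.

11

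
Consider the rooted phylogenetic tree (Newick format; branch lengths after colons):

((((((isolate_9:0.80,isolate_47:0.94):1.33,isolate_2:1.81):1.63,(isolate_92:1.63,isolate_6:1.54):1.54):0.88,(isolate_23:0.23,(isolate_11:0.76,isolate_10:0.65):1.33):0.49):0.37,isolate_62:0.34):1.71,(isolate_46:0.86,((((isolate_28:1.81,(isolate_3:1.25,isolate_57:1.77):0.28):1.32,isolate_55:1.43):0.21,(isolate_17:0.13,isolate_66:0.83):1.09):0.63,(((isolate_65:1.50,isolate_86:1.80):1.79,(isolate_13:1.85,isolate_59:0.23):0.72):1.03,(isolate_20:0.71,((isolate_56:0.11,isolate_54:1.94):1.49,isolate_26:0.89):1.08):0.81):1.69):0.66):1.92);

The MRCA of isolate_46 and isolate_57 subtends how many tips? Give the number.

15

The MRCA of isolate_46 and isolate_57 is the node subtending (isolate_46,((((isolate_28,(isolate_3,isolate_57)),isolate_55),(isolate_17,isolate_66)),(((isolate_65,isolate_86),(isolate_13,isolate_59)),(isolate_20,((isolate_56,isolate_54),isolate_26))))).
That clade contains 15 terminal taxa: isolate_13, isolate_17, isolate_20, isolate_26, isolate_28, isolate_3, isolate_46, isolate_54, isolate_55, isolate_56, isolate_57, isolate_59, isolate_65, isolate_66, isolate_86.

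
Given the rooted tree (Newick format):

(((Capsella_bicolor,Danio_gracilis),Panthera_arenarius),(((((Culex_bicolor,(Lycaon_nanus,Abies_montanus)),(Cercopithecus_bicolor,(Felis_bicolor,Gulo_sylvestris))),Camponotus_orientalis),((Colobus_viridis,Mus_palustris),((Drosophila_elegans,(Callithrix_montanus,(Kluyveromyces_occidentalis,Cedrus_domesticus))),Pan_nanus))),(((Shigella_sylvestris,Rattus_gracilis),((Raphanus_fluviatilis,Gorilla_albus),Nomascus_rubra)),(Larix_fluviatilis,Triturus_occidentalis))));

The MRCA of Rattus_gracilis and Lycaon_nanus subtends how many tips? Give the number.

The MRCA of Rattus_gracilis and Lycaon_nanus is the node subtending (((((Culex_bicolor,(Lycaon_nanus,Abies_montanus)),(Cercopithecus_bicolor,(Felis_bicolor,Gulo_sylvestris))),Camponotus_orientalis),((Colobus_viridis,Mus_palustris),((Drosophila_elegans,(Callithrix_montanus,(Kluyveromyces_occidentalis,Cedrus_domesticus))),Pan_nanus))),(((Shigella_sylvestris,Rattus_gracilis),((Raphanus_fluviatilis,Gorilla_albus),Nomascus_rubra)),(Larix_fluviatilis,Triturus_occidentalis))).
That clade contains 21 terminal taxa: Abies_montanus, Callithrix_montanus, Camponotus_orientalis, Cedrus_domesticus, Cercopithecus_bicolor, Colobus_viridis, Culex_bicolor, Drosophila_elegans, Felis_bicolor, Gorilla_albus, Gulo_sylvestris, Kluyveromyces_occidentalis, Larix_fluviatilis, Lycaon_nanus, Mus_palustris, Nomascus_rubra, Pan_nanus, Raphanus_fluviatilis, Rattus_gracilis, Shigella_sylvestris, Triturus_occidentalis.

21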